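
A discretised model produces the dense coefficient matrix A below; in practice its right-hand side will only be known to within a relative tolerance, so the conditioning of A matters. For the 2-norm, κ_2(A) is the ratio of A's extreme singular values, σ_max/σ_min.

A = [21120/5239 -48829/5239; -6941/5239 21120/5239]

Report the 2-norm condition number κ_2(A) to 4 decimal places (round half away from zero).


31.0000

M = AᵀA = [2924449/162409 -6969600/162409; -6969600/162409 16747489/162409]. tr(M)=116402/961, det(M)=14641/961
char-poly roots: 121 and 121/961
κ = σ_max/σ_min = 11/(11/31) = 31.0000


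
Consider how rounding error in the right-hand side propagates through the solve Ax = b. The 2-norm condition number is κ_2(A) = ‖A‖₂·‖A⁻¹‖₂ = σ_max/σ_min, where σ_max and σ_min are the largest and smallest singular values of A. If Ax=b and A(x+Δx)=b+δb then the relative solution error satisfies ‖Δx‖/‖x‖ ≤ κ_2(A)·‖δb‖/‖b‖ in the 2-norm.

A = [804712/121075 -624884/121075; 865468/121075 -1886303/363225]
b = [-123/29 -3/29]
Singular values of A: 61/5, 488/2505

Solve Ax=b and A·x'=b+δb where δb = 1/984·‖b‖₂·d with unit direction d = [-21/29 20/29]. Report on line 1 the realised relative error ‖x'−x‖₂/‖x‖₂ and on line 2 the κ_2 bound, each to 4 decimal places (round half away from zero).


largest singular value 61/5, smallest 488/2505
κ = σ_max/σ_min = (61/5)/(488/2505) = 62.6250
κ_2(A)·‖δb‖/‖b‖ = 0.0636
solve Ax = b  →  x = [9.0430 12.4672]
‖b‖₂ = 4.2426 and ‖x‖₂ = 15.4016
re-solving with b+δb shifts x by Δx of norm 0.0221
dividing the unrounded norms, ‖Δx‖/‖x‖ = 0.0014
so the bound overstates the realised error by a factor of ≈ 44.2882 (computed from the unrounded values)

0.0014
0.0636


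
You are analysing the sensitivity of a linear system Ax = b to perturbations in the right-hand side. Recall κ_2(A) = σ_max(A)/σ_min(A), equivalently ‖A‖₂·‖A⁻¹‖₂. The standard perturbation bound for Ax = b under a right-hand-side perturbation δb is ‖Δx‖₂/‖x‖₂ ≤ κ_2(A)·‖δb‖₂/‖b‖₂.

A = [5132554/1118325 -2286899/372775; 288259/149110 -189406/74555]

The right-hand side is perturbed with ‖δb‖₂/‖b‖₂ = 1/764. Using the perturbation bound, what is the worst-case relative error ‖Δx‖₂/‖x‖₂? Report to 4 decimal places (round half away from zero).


0.4504

AᵀA = [734132684881/29601202500 -81568384709/2466766875; -81568384709/2466766875 36253093829/822255625]; tr = 81569762509/1184048100, det = 47458321/1184048100
char-poly roots: 6889/100 and 6889/11840481
κ = σ_max/σ_min = (83/10)/(83/3441) = 344.1000
bound on ‖Δx‖/‖x‖: κ·ε = 344.1000·1/764 = 0.4504


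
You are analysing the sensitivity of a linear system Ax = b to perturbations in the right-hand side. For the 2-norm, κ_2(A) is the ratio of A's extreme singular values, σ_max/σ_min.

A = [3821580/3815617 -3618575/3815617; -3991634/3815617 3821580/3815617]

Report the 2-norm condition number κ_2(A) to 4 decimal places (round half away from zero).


AᵀA = [36311076916/17311454329 -34581477420/17311454329; -34581477420/17311454329 32935266025/17311454329]; tr = 82338101/20584369, det = 2500/20584369
solving λ² − 82338101/20584369·λ + 2500/20584369 = 0 gives λ = 4, 625/20584369
κ = σ_max/σ_min = 2/(25/4537) = 362.9600

362.9600


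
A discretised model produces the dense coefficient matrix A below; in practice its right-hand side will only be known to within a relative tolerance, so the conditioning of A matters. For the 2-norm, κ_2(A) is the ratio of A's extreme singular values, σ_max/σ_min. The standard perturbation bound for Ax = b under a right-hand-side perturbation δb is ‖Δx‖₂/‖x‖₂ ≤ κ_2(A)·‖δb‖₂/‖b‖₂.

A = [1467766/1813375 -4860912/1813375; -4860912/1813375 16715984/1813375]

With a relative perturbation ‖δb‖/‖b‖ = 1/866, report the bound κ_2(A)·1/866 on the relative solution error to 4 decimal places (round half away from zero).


0.4188

M = AᵀA = [41252484004/5261326225 -141423373728/5261326225; -141423373728/5261326225 484884138496/5261326225]. tr(M)=21045464900/210453049, det(M)=16000000/210453049
eigenvalues of AᵀA: λ = (tr ± √(tr²−4·det))/2 = 100, 160000/210453049
so κ_2 = √(100 / (160000/210453049)) = 362.6750
bound on ‖Δx‖/‖x‖: κ·ε = 362.6750·1/866 = 0.4188


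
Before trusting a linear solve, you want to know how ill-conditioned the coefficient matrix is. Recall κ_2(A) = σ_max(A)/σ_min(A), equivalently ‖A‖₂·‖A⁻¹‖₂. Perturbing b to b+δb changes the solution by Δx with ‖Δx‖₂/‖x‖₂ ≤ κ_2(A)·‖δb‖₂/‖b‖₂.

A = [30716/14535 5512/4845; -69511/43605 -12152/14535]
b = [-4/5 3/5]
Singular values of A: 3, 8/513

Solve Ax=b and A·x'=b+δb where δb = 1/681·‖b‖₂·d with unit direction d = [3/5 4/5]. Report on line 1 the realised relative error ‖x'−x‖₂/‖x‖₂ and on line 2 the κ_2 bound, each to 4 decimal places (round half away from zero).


largest singular value 3, smallest 8/513
condition number: 3 ÷ (8/513) = 192.3750
perturbation bound = 192.3750·1/681 = 0.2825
solve Ax = b  →  x = [-0.2941 -0.1569]
2-norm of b is 1.0000; of x, 0.3333
re-solving with b+δb shifts x by Δx of norm 0.0942
realised ‖Δx‖/‖x‖ = 0.2825
tightness: 0.2825 against a bound of 0.2825; the bound is attained (ratio 1)

0.2825
0.2825


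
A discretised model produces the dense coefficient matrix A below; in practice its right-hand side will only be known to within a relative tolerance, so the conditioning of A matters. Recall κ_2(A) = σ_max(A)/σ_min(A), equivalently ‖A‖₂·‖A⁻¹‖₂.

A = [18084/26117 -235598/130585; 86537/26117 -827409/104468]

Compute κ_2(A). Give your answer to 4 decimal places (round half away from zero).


156.8000

form AᵀA = [4649425/405769 -223111053/8115380; -223111053/8115380 10709841769/162307600] with trace 74376401/960400 and determinant 14641/60025
eigenvalues of AᵀA: λ = (tr ± √(tr²−4·det))/2 = 1936/25, 121/38416
so κ_2 = √((1936/25) / (121/38416)) = 156.8000


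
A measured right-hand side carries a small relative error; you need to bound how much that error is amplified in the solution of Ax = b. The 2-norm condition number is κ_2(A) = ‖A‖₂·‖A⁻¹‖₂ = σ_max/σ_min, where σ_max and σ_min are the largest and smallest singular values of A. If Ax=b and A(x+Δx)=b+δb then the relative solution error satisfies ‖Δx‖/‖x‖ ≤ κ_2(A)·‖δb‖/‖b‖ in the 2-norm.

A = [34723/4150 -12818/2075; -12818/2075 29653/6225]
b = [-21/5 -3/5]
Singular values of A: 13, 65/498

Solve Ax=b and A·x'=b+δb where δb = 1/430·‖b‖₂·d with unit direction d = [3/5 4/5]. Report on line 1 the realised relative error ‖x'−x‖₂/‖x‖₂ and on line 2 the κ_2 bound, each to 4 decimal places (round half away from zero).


0.0033
0.2316

from the listed singular values, σ₁ = 13, σ_n = 65/498
κ = σ_max/σ_min = 13/(65/498) = 99.6000
bound on ‖Δx‖/‖x‖: κ·ε = 99.6000·1/430 = 0.2316
solve Ax = b  →  x = [-13.9754 -18.2492]
2-norm of b is 4.2426; of x, 22.9858
δb = ε·‖b‖·d = [0.0059 0.0079]; solving A·Δx = δb gives ‖Δx‖ = 0.0756
realised ‖Δx‖/‖x‖ = 0.0033
so the bound overstates the realised error by a factor of ≈ 70.4314 (computed from the unrounded values)


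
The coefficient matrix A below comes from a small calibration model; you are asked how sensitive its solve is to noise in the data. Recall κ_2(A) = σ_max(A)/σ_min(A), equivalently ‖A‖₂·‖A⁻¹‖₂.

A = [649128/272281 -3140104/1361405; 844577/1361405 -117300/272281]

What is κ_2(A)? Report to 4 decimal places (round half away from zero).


28.6250

form AᵀA = [6690951409/1102572025 -1271504052/220514405; -1271504052/220514405 6070336336/1102572025] with trace 3034789/262205 and determinant 5345344/32775625
solving λ² − 3034789/262205·λ + 5345344/32775625 = 0 gives λ = 289/25, 18496/1311025
κ_2(A) = √(λ_max/λ_min) = √((289/25) / (18496/1311025)) = 28.6250


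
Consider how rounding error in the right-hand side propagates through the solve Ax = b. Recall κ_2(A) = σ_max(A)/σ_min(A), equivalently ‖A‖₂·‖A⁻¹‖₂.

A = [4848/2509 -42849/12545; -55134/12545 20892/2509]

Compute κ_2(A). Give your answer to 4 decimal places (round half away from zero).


M = AᵀA = [21463524/931225 -1608984/37249; -1608984/37249 75431529/931225]. tr(M)=96895053/931225, det(M)=27060804/23280625
solving λ² − 96895053/931225·λ + 27060804/23280625 = 0 gives λ = 2601/25, 10404/931225
σ_max=√(2601/25)=(51/5), σ_min=√(10404/931225)=(102/965) → κ = 96.5000

96.5000


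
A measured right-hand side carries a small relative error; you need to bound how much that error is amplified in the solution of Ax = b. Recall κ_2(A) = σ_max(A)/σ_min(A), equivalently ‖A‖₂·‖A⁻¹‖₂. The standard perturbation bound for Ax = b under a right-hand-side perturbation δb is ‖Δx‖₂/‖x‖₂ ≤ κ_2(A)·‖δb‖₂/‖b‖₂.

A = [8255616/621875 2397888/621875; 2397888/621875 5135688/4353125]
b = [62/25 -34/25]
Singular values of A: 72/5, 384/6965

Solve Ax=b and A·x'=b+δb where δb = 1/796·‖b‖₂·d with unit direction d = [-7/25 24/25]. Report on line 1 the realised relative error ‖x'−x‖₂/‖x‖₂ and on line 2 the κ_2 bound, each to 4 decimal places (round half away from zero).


0.0018
0.3281

from the listed singular values, σ₁ = 72/5, σ_n = 384/6965
condition number: (72/5) ÷ (384/6965) = 261.1875
bound on ‖Δx‖/‖x‖: κ·ε = 261.1875·1/796 = 0.3281
solve Ax = b  →  x = [10.2906 -34.7861]
‖b‖ = 2.8284, ‖x‖ = 36.2763
δb = ε·‖b‖·d = [-0.0010 0.0034]; solving A·Δx = δb gives ‖Δx‖ = 0.0644
dividing the unrounded norms, ‖Δx‖/‖x‖ = 0.0018
tightness: 0.0018 against a bound of 0.3281 (unrounded ratio ≈ 0.0054)


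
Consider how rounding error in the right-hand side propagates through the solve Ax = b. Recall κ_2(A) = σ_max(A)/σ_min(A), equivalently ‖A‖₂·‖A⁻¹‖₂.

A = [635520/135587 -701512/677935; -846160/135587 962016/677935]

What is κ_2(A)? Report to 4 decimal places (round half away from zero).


330.7000

form AᵀA = [1119872416000/18383834569 -251968872960/18383834569; -251968872960/18383834569 56703754816/18383834569] with trace 699926336/10936249 and determinant 409600/10936249
solving λ² − 699926336/10936249·λ + 409600/10936249 = 0 gives λ = 64, 6400/10936249
κ = σ_max/σ_min = 8/(80/3307) = 330.7000


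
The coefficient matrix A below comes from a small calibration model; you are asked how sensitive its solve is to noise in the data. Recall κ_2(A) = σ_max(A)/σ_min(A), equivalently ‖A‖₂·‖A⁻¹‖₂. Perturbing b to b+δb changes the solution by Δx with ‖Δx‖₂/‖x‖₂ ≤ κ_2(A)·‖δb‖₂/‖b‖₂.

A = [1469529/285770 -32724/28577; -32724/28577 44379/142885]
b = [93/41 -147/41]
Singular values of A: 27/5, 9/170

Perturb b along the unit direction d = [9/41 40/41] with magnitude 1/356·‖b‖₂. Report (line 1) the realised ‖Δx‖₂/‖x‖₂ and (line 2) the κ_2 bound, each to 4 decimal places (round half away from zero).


0.0040
0.2865

largest singular value 27/5, smallest 9/170
κ = σ_max/σ_min = (27/5)/(9/170) = 102.0000
worst-case relative error ≤ 102.0000 × 1/356 = 0.2865
solve Ax = b  →  x = [-11.8970 -55.4065]
‖b‖₂ = 4.2426 and ‖x‖₂ = 56.6694
δb = ε·‖b‖·d = [0.0026 0.0116]; solving A·Δx = δb gives ‖Δx‖ = 0.2251
dividing the unrounded norms, ‖Δx‖/‖x‖ = 0.0040
realised/bound (from unrounded values) ≈ 0.0139


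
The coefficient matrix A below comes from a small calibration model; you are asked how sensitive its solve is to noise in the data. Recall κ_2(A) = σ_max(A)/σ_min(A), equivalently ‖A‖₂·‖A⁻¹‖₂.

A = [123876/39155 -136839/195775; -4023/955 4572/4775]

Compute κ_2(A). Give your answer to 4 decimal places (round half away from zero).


343.8000

AᵀA = [1702058265/61324561 -1914798528/306622805; -1914798528/306622805 2154526569/1533114025]; tr = 26594874/912025, det = 6561/912025
char-poly roots: 729/25 and 9/36481
κ_2(A) = √(λ_max/λ_min) = √((729/25) / (9/36481)) = 343.8000


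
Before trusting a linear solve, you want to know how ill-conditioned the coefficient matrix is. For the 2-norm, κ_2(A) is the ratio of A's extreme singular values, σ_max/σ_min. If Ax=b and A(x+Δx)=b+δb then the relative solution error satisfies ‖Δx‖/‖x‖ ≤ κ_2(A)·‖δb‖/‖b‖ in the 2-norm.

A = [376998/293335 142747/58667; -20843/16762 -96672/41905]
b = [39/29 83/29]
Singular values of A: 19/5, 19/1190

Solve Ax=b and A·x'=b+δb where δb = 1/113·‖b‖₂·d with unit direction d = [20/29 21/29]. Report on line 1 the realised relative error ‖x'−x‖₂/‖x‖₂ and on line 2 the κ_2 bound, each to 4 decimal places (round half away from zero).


0.0093
2.1062

σ_max = 19/5, σ_min = 19/1190
κ_2(A) = (19/5) / (19/1190) = 238.0000
worst-case relative error ≤ 238.0000 × 1/113 = 2.1062
solve Ax = b  →  x = [-165.9133 88.1889]
‖b‖ = 3.1623, ‖x‖ = 187.8949
with δb = [0.0193 0.0203], A·Δx = δb → ‖Δx‖ = 1.7527
realised ‖Δx‖/‖x‖ = 0.0093
realised/bound (from unrounded values) ≈ 0.0044


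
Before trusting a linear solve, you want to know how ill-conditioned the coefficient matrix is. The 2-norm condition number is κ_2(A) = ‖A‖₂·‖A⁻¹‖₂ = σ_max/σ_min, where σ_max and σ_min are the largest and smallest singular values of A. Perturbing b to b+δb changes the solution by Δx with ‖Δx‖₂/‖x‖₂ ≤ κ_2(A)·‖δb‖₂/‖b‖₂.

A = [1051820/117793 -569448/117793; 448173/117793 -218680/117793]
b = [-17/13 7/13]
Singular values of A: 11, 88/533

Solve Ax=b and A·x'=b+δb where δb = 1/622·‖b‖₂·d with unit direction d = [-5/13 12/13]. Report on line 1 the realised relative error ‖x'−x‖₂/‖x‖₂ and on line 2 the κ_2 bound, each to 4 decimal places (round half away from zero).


0.0023
0.1071

from the listed singular values, σ₁ = 11, σ_n = 88/533
condition number: 11 ÷ (88/533) = 66.6250
κ_2(A)·‖δb‖/‖b‖ = 0.1071
solve Ax = b  →  x = [2.7701 5.3870]
‖b‖₂ = 1.4142 and ‖x‖₂ = 6.0575
Δx = A⁻¹·δb where δb = 1/622·1.4142·d; ‖Δx‖ = 0.0138
realised ‖Δx‖/‖x‖ = 0.0023
realised/bound (from unrounded values) ≈ 0.0212


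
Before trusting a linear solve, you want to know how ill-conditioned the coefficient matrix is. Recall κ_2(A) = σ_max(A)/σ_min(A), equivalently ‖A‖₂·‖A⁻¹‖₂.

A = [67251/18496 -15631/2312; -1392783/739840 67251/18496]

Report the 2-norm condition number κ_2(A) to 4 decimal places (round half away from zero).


153.6000

form AᵀA = [31751417601/1893990400 -1488062877/47349760; -1488062877/47349760 69756745/1183744] with trace 496063009/6553600 and determinant 6365529/26214400
eigenvalues of AᵀA: λ = (tr ± √(tr²−4·det))/2 = 7569/100, 841/262144
σ_max=√(7569/100)=(87/10), σ_min=√(841/262144)=(29/512) → κ = 153.6000


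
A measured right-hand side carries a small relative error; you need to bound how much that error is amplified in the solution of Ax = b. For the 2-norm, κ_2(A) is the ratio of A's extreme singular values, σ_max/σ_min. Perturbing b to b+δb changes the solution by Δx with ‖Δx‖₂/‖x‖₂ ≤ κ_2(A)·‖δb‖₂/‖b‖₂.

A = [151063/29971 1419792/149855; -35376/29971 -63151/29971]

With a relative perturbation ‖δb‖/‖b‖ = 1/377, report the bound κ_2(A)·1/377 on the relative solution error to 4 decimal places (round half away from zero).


M = AᵀA = [14319745/534361 134234496/2671805; 134234496/2671805 1258483369/13359025]. tr(M)=5593346/46225, det(M)=14641/46225
solving λ² − 5593346/46225·λ + 14641/46225 = 0 gives λ = 121, 121/46225
κ = σ_max/σ_min = 11/(11/215) = 215.0000
worst-case relative error ≤ 215.0000 × 1/377 = 0.5703

0.5703


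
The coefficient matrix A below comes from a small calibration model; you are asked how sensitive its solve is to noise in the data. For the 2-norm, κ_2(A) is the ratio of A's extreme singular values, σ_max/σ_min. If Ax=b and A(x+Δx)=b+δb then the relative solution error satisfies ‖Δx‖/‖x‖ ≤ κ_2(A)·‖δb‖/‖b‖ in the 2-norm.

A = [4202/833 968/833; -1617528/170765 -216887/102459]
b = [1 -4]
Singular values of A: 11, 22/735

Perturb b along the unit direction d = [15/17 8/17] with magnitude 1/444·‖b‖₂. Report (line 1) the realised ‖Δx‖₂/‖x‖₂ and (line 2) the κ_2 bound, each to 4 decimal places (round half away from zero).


0.0093
0.8277

from the listed singular values, σ₁ = 11, σ_n = 22/735
κ = σ_max/σ_min = 11/(22/735) = 367.5000
worst-case relative error ≤ 367.5000 × 1/444 = 0.8277
solve Ax = b  →  x = [7.6885 -32.5144]
‖b‖₂ = 4.1231 and ‖x‖₂ = 33.4111
δb = ε·‖b‖·d = [0.0082 0.0044]; solving A·Δx = δb gives ‖Δx‖ = 0.3102
realised ‖Δx‖/‖x‖ = 0.0093
tightness: 0.0093 against a bound of 0.8277 (unrounded ratio ≈ 0.0112)


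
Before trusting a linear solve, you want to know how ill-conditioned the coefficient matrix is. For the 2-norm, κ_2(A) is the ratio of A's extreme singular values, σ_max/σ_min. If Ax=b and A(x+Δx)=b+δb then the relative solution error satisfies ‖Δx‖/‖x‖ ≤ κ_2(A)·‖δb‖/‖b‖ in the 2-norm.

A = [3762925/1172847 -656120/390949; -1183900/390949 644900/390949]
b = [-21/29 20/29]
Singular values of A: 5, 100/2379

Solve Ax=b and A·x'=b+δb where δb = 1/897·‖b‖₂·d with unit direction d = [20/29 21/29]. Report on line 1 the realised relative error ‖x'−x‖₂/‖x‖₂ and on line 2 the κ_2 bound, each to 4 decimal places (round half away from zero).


largest singular value 5, smallest 100/2379
κ_2(A) = 5 / (100/2379) = 118.9500
bound on ‖Δx‖/‖x‖: κ·ε = 118.9500·1/897 = 0.1326
solve Ax = b  →  x = [-0.1765 0.0941]
2-norm of b is 1.0000; of x, 0.2000
with δb = [0.0008 0.0008], A·Δx = δb → ‖Δx‖ = 0.0265
relative error = 0.1326
tightness: 0.1326 against a bound of 0.1326; the bound is attained (ratio 1)

0.1326
0.1326


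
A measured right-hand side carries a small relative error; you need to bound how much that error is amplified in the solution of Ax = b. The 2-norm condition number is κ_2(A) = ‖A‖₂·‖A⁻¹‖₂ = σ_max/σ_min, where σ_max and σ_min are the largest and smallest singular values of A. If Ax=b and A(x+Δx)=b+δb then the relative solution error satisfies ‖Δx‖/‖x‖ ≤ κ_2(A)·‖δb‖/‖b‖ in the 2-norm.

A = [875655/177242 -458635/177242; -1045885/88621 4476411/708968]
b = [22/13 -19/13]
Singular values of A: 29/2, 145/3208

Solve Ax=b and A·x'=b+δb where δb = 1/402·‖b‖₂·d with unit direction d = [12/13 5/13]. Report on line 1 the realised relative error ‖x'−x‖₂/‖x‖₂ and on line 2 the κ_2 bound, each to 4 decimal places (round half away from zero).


0.0056
0.7980

σ_max = 29/2, σ_min = 145/3208
κ_2(A) = (29/2) / (145/3208) = 320.8000
worst-case relative error ≤ 320.8000 × 1/402 = 0.7980
solve Ax = b  →  x = [10.5331 19.4564]
‖b‖₂ = 2.2361 and ‖x‖₂ = 22.1246
re-solving with b+δb shifts x by Δx of norm 0.1231
realised ‖Δx‖/‖x‖ = 0.0056
realised/bound (from unrounded values) ≈ 0.0070


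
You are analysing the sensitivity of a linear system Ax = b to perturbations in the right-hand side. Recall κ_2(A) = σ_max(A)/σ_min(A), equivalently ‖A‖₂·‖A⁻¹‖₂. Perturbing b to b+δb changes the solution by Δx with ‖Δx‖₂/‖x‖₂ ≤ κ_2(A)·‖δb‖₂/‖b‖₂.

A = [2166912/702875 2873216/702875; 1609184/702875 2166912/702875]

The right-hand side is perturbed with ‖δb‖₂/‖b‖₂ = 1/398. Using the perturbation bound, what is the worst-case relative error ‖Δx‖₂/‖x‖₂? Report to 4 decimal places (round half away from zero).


0.7064

AᵀA = [291399230464/19761330625 388518653952/19761330625; 388518653952/19761330625 518035111936/19761330625]; tr = 32377373696/790453225, det = 16777216/790453225
solving λ² − 32377373696/790453225·λ + 16777216/790453225 = 0 gives λ = 1024/25, 16384/31618129
σ_max=√(1024/25)=(32/5), σ_min=√(16384/31618129)=(128/5623) → κ = 281.1500
κ_2(A)·‖δb‖/‖b‖ = 0.7064


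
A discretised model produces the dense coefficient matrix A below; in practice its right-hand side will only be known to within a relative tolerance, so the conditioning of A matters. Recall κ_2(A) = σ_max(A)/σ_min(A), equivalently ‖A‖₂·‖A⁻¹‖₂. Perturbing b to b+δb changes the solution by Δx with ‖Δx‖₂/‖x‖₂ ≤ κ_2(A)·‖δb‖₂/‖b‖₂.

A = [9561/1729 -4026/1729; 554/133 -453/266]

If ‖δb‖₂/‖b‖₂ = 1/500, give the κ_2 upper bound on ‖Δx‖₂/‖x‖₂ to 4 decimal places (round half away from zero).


0.3990

M = AᵀA = [143281525/2989441 -59698875/2989441; -59698875/2989441 99515025/11957764]. tr(M)=3980125/70756, det(M)=5625/70756
solving λ² − 3980125/70756·λ + 5625/70756 = 0 gives λ = 225/4, 25/17689
κ = σ_max/σ_min = (15/2)/(5/133) = 199.5000
κ_2(A)·‖δb‖/‖b‖ = 0.3990


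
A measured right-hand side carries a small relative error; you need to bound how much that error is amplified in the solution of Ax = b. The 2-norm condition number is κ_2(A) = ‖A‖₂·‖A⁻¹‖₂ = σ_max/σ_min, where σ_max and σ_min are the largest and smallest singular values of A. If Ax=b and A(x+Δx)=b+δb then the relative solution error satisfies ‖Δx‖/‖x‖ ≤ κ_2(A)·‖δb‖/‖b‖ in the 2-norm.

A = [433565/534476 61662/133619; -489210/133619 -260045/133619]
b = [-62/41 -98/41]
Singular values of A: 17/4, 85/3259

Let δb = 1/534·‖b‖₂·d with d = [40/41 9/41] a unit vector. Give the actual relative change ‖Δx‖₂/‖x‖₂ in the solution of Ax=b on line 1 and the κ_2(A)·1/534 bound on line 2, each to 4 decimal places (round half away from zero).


0.0026
0.3051

σ_max = 17/4, σ_min = 85/3259
κ_2(A) = (17/4) / (85/3259) = 162.9500
κ_2(A)·‖δb‖/‖b‖ = 0.3051
solve Ax = b  →  x = [36.5010 -67.4394]
2-norm of b is 2.8284; of x, 76.6838
with δb = [0.0052 0.0012], A·Δx = δb → ‖Δx‖ = 0.2031
dividing the unrounded norms, ‖Δx‖/‖x‖ = 0.0026
tightness: 0.0026 against a bound of 0.3051 (unrounded ratio ≈ 0.0087)


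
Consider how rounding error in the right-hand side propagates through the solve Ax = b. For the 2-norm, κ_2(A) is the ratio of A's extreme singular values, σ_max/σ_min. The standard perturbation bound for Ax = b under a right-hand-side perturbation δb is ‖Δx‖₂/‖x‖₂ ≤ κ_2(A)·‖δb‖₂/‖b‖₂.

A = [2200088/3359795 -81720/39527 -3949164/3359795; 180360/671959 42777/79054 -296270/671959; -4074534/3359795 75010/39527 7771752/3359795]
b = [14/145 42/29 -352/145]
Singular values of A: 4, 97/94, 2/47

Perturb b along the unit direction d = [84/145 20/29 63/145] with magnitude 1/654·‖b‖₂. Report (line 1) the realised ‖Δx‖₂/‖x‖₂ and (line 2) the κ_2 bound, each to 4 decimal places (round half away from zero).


σ_max = 4, σ_min = 2/47
κ = σ_max/σ_min = 4/(2/47) = 94.0000
perturbation bound = 94.0000·1/654 = 0.1437
solve Ax = b  →  x = [0.7994 1.0587 -1.4989]
2-norm of b is 2.8284; of x, 2.0016
δb = ε·‖b‖·d = [0.0025 0.0030 0.0019]; solving A·Δx = δb gives ‖Δx‖ = 0.1016
dividing the unrounded norms, ‖Δx‖/‖x‖ = 0.0508
tightness: 0.0508 against a bound of 0.1437 (unrounded ratio ≈ 0.3533)

0.0508
0.1437


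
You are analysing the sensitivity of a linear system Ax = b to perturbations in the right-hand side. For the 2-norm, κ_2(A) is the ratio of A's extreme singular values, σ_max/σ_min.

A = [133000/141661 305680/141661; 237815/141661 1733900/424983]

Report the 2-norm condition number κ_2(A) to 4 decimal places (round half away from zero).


form AᵀA = [256903025/69438889 1848836500/208316667; 1848836500/208316667 13312704400/624950001] with trace 92454625/3697929 and determinant 160000/3697929
λ_max, λ_min = (92454625/3697929 ± √8545491009330625/13674678889041)/2 = 25, 6400/3697929
κ_2(A) = √(λ_max/λ_min) = √(25 / (6400/3697929)) = 120.1875

120.1875


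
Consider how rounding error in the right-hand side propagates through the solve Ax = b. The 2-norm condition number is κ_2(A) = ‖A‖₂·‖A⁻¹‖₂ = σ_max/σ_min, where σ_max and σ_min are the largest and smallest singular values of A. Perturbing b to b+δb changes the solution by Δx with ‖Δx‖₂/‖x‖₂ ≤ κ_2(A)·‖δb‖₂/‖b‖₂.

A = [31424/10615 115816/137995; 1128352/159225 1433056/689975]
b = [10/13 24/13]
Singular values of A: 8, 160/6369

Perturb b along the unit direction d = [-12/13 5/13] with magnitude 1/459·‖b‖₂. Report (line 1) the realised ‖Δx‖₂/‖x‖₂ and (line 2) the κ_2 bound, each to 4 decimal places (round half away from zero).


from the listed singular values, σ₁ = 8, σ_n = 160/6369
κ = σ_max/σ_min = 8/(160/6369) = 318.4500
bound on ‖Δx‖/‖x‖: κ·ε = 318.4500·1/459 = 0.6938
solve Ax = b  →  x = [0.2400 0.0700]
‖b‖ = 2.0000, ‖x‖ = 0.2500
Δx = A⁻¹·δb where δb = 1/459·2.0000·d; ‖Δx‖ = 0.1734
realised ‖Δx‖/‖x‖ = 0.6938
realised/bound = 1 exactly: the bound is attained for this b and d

0.6938
0.6938


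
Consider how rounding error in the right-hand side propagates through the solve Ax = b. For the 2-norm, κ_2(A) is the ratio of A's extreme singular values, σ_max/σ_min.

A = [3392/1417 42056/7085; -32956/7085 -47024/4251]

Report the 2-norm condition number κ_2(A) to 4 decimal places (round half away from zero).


M = AᵀA = [105672272/3861325 30425920/463359; 30425920/463359 5476906048/34751925]. tr(M)=494458192/2673225, det(M)=85525504/66830625
char-poly roots: 4624/25 and 18496/2673225
σ_max=√(4624/25)=(68/5), σ_min=√(18496/2673225)=(136/1635) → κ = 163.5000

163.5000


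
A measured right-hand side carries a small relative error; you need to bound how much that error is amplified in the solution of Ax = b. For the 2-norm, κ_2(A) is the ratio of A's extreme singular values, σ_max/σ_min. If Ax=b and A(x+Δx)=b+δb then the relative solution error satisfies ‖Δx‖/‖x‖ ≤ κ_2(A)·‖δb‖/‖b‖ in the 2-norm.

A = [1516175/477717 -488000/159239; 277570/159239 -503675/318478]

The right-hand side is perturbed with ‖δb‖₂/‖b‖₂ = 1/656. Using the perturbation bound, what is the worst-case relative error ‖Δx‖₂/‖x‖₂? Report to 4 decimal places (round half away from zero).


AᵀA = [10353607525/789666201 -3285816625/263222067; -3285816625/263222067 4173925625/350962756]; tr = 93911725/3755844, det = 390625/3755844
eigenvalues of AᵀA: λ = (tr ± √(tr²−4·det))/2 = 25, 15625/3755844
so κ_2 = √(25 / (15625/3755844)) = 77.5200
bound on ‖Δx‖/‖x‖: κ·ε = 77.5200·1/656 = 0.1182

0.1182


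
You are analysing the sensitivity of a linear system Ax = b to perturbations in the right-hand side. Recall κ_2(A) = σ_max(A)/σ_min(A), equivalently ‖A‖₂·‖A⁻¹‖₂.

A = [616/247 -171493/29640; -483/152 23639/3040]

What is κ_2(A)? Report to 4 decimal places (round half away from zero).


109.4400

form AᵀA = [63711025/3904576 -1833842395/46854912; -1833842395/46854912 52819836601/562258944] with trace 366829729/3326976 and determinant 1500625/1478656
solving λ² − 366829729/3326976·λ + 1500625/1478656 = 0 gives λ = 441/4, 30625/3326976
κ = σ_max/σ_min = (21/2)/(175/1824) = 109.4400


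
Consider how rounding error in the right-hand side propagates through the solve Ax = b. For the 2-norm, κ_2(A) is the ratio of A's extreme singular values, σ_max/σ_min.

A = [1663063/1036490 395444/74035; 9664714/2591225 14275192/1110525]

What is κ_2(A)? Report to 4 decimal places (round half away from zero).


298.9875

form AᵀA = [2619948226961/158921822500 962292654802/17027338125; 962292654802/17027338125 1413998207056/7297430625] with trace 481157092201/2288474244 and determinant 282912400/572118561
char-poly roots: 841/4 and 1345600/572118561
σ_max=√(841/4)=(29/2), σ_min=√(1345600/572118561)=(1160/23919) → κ = 298.9875


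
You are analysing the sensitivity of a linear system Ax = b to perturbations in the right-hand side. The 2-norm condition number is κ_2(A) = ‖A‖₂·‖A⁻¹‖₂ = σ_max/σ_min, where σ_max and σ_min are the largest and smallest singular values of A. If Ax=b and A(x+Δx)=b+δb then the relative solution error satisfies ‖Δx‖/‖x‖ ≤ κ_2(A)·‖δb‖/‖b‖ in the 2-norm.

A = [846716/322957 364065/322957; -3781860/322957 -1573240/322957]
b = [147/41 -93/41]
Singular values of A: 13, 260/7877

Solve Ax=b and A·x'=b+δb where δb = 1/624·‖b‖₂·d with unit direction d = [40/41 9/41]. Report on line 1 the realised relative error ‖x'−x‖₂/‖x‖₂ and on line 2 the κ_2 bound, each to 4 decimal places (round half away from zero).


0.0023
0.6312

largest singular value 13, smallest 260/7877
condition number: 13 ÷ (260/7877) = 393.8500
worst-case relative error ≤ 393.8500 × 1/624 = 0.6312
solve Ax = b  →  x = [-34.7441 83.9858]
‖b‖₂ = 4.2426 and ‖x‖₂ = 90.8888
Δx = A⁻¹·δb where δb = 1/624·4.2426·d; ‖Δx‖ = 0.2060
dividing the unrounded norms, ‖Δx‖/‖x‖ = 0.0023
realised/bound (from unrounded values) ≈ 0.0036


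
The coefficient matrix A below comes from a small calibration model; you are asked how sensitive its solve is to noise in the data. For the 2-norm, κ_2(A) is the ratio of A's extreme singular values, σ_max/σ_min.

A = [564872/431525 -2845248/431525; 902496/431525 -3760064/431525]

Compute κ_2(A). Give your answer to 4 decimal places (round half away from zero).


52.6250

M = AᵀA = [45343176256/7448553025 -40005149184/1489710605; -40005149184/1489710605 889340698624/7448553025]. tr(M)=111205696/886205, det(M)=629407744/110775625
char-poly roots: 3136/25 and 200704/4431025
so κ_2 = √((3136/25) / (200704/4431025)) = 52.6250


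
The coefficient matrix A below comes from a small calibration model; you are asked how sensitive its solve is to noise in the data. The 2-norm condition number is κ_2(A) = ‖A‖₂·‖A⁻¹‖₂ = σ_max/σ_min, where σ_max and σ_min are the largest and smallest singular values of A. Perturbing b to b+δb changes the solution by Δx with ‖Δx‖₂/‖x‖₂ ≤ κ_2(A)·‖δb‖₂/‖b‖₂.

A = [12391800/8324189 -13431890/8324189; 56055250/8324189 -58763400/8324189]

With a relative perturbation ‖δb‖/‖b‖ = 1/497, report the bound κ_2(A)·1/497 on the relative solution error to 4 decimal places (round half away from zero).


0.5635

form AᵀA = [1960587602500/41220774841 -2058561792000/41220774841; -2058561792000/41220774841 2161542444100/41220774841] with trace 4901462600/49014001 and determinant 6250000/49014001
λ_max, λ_min = (4901462600/49014001 ± √24023110269173760000/2402372294028001)/2 = 100, 62500/49014001
κ = σ_max/σ_min = 10/(250/7001) = 280.0400
worst-case relative error ≤ 280.0400 × 1/497 = 0.5635


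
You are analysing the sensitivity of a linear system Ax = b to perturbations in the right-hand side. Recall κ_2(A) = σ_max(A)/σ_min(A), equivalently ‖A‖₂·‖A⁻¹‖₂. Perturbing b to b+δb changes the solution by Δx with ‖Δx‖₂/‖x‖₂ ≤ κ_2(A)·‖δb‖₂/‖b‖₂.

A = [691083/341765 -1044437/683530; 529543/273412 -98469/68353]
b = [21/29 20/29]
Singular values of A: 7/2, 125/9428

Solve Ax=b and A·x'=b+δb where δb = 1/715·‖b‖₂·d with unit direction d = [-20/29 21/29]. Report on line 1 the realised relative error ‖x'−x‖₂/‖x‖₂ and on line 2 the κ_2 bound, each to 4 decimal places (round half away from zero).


largest singular value 7/2, smallest 125/9428
κ = σ_max/σ_min = (7/2)/(125/9428) = 263.9840
perturbation bound = 263.9840·1/715 = 0.3692
solve Ax = b  →  x = [0.2286 -0.1714]
2-norm of b is 1.0000; of x, 0.2857
with δb = [-0.0010 0.0010], A·Δx = δb → ‖Δx‖ = 0.1055
relative error = 0.3692
realised/bound = 1 exactly: the bound is attained for this b and d

0.3692
0.3692


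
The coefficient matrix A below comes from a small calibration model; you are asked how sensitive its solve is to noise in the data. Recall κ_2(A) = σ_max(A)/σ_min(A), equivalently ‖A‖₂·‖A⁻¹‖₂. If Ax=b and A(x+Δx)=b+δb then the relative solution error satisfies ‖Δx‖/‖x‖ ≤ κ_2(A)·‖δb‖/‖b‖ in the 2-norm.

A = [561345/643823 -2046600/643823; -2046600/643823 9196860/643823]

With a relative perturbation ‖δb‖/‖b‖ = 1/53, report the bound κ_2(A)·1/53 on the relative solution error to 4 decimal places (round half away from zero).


1.8066

M = AᵀA = [2679167025/246584209 -11880513000/246584209; -11880513000/246584209 52808331600/246584209]. tr(M)=33008625/146689, det(M)=810000/146689
eigenvalues of AᵀA: λ = (tr ± √(tr²−4·det))/2 = 225, 3600/146689
κ = σ_max/σ_min = 15/(60/383) = 95.7500
worst-case relative error ≤ 95.7500 × 1/53 = 1.8066


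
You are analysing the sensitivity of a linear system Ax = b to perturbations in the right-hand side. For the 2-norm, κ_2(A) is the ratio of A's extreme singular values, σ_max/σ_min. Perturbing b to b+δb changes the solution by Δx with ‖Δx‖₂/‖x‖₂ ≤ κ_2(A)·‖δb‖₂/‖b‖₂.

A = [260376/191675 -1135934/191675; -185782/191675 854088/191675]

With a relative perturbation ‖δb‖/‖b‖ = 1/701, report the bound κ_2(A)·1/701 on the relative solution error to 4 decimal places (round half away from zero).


0.2668

AᵀA = [4092424516/1469572225 -3635553024/293914445; -3635553024/293914445 80792494564/1469572225]; tr = 10099336/174845, det = 2085136/21855625
solving λ² − 10099336/174845·λ + 2085136/21855625 = 0 gives λ = 1444/25, 1444/874225
so κ_2 = √((1444/25) / (1444/874225)) = 187.0000
worst-case relative error ≤ 187.0000 × 1/701 = 0.2668


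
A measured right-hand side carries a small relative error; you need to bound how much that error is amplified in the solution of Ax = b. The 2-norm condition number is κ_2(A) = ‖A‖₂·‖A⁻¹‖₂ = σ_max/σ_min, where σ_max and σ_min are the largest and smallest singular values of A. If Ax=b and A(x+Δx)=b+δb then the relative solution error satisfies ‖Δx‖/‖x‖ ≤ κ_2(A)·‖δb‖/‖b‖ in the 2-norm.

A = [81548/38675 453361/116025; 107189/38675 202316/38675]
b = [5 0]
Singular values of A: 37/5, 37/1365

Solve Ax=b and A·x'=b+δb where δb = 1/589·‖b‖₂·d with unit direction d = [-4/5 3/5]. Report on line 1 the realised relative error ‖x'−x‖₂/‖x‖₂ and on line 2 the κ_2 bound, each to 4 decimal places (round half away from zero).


0.0021
0.4635

largest singular value 37/5, smallest 37/1365
condition number: (37/5) ÷ (37/1365) = 273.0000
κ_2(A)·‖δb‖/‖b‖ = 0.4635
solve Ax = b  →  x = [130.3975 -69.0859]
‖b‖ = 5.0000, ‖x‖ = 147.5681
re-solving with b+δb shifts x by Δx of norm 0.3132
dividing the unrounded norms, ‖Δx‖/‖x‖ = 0.0021
so the bound overstates the realised error by a factor of ≈ 218.4008 (computed from the unrounded values)


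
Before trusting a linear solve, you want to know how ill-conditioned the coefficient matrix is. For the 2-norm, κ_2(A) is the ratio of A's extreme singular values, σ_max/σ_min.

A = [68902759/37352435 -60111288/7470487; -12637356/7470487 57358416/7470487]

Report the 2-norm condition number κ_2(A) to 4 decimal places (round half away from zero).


235.6125

form AᵀA = [10392579506041/1658982640225 -9234396198792/331796528045; -9234396198792/331796528045 8208507528000/66359305609] with trace 128260123561/986902225 and determinant 300259584/986902225
eigenvalues of AᵀA: λ = (tr ± √(tr²−4·det))/2 = 3249/25, 92416/39476089
κ_2(A) = √(λ_max/λ_min) = √((3249/25) / (92416/39476089)) = 235.6125


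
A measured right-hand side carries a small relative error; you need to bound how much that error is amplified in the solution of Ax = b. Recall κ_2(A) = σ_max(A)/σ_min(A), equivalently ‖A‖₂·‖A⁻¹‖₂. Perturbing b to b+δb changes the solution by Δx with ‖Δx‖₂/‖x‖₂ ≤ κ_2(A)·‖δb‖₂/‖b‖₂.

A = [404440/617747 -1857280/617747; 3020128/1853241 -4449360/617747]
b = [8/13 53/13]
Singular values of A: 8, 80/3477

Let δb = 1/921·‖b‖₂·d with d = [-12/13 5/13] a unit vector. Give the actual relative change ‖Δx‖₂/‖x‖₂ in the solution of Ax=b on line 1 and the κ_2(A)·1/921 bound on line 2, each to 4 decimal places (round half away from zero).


largest singular value 8, smallest 80/3477
κ_2(A) = 8 / (80/3477) = 347.7000
worst-case relative error ≤ 347.7000 × 1/921 = 0.3775
solve Ax = b  →  x = [42.5122 9.0527]
2-norm of b is 4.1231; of x, 43.4654
re-solving with b+δb shifts x by Δx of norm 0.1946
relative error = 0.0045
realised/bound (from unrounded values) ≈ 0.0119

0.0045
0.3775


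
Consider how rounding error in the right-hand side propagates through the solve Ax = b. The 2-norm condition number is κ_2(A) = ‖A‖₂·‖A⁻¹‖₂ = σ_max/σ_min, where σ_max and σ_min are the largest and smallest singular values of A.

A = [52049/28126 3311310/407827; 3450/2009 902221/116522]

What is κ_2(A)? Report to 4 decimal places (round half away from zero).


AᵀA = [5041988401/791071876 5601221280/197767969; 5601221280/197767969 99578156449/791071876]; tr = 31118425/235298, det = 279841/1882384
char-poly roots: 529/4 and 529/470596
so κ_2 = √((529/4) / (529/470596)) = 343.0000

343.0000


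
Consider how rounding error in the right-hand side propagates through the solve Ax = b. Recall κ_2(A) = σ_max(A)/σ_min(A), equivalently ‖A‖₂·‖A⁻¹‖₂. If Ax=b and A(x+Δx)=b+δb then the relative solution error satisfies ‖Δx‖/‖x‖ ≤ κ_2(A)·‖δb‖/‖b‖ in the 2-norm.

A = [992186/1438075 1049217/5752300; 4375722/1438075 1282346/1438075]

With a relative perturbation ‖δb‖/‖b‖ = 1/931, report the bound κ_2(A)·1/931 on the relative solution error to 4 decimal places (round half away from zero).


0.1884

form AᵀA = [2395166696/246051125 1397131281/492102250; 1397131281/492102250 3261324989/3936818000] with trace 332671937/31494544 and determinant 28561/7873636
char-poly roots: 169/16 and 676/1968409
κ = σ_max/σ_min = (13/4)/(26/1403) = 175.3750
κ_2(A)·‖δb‖/‖b‖ = 0.1884


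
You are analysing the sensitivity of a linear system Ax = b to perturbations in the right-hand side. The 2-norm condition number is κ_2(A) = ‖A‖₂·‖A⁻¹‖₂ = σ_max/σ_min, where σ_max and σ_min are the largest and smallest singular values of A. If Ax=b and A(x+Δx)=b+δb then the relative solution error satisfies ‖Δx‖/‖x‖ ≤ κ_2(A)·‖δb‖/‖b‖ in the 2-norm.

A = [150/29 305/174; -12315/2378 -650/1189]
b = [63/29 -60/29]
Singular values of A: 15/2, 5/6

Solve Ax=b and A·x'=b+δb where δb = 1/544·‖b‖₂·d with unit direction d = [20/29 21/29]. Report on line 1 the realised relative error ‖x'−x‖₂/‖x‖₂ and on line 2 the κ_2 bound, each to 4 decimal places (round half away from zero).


σ_max = 15/2, σ_min = 5/6
κ_2(A) = (15/2) / (5/6) = 9.0000
perturbation bound = 9.0000·1/544 = 0.0165
solve Ax = b  →  x = [0.3902 0.0878]
2-norm of b is 3.0000; of x, 0.4000
Δx = A⁻¹·δb where δb = 1/544·3.0000·d; ‖Δx‖ = 0.0066
relative error = 0.0165
realised/bound = 1 exactly: the bound is attained for this b and d

0.0165
0.0165


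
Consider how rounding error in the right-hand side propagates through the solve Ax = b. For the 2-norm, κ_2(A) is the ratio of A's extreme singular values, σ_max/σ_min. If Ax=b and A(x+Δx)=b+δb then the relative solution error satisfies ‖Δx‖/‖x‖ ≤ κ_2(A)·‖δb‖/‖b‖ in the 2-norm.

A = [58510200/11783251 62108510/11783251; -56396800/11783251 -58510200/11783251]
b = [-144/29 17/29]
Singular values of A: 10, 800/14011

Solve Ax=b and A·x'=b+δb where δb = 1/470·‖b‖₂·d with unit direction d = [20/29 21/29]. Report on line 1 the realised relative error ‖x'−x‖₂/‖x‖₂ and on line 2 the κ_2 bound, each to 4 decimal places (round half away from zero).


σ_max = 10, σ_min = 800/14011
condition number: 10 ÷ (800/14011) = 175.1375
worst-case relative error ≤ 175.1375 × 1/470 = 0.3726
solve Ax = b  →  x = [37.7713 -36.5250]
2-norm of b is 5.0000; of x, 52.5428
re-solving with b+δb shifts x by Δx of norm 0.1863
dividing the unrounded norms, ‖Δx‖/‖x‖ = 0.0035
realised/bound (from unrounded values) ≈ 0.0095

0.0035
0.3726
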